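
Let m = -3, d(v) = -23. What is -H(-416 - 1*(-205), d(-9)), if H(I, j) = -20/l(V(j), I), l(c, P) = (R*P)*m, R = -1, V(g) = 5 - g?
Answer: -20/633 ≈ -0.031596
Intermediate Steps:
l(c, P) = 3*P (l(c, P) = -P*(-3) = 3*P)
H(I, j) = -20/(3*I) (H(I, j) = -20*1/(3*I) = -20/(3*I))
-H(-416 - 1*(-205), d(-9)) = -(-20)/(3*(-416 - 1*(-205))) = -(-20)/(3*(-416 + 205)) = -(-20)/(3*(-211)) = -(-20)*(-1)/(3*211) = -1*20/633 = -20/633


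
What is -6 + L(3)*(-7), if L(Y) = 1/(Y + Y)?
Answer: -43/6 ≈ -7.1667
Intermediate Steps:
L(Y) = 1/(2*Y)
-6 + L(3)*(-7) = -6 + ((1/2)/3)*(-7) = -6 + ((1/2)*(1/3))*(-7) = -6 + (1/6)*(-7) = -6 - 7/6 = -43/6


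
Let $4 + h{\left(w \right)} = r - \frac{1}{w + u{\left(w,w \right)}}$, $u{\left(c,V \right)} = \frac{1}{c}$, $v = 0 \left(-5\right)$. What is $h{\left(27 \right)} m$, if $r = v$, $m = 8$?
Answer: $- \frac{11788}{365} \approx -32.296$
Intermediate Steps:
$v = 0$
$r = 0$
$h{\left(w \right)} = -4 - \frac{1}{w + \frac{1}{w}}$
$h{\left(27 \right)} m = \frac{-4 - 27 \left(1 + 4 \cdot 27\right)}{1 + 27^{2}} \cdot 8 = \frac{-4 - 27 \left(1 + 108\right)}{1 + 729} \cdot 8 = \frac{-4 - 27 \cdot 109}{730} \cdot 8 = \frac{-4 - 2943}{730} \cdot 8 = \frac{1}{730} \left(-2947\right) 8 = \left(- \frac{2947}{730}\right) 8 = - \frac{11788}{365}$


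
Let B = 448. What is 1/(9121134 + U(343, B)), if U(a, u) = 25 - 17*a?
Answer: 1/9115328 ≈ 1.0971e-7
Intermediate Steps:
1/(9121134 + U(343, B)) = 1/(9121134 + (25 - 17*343)) = 1/(9121134 + (25 - 5831)) = 1/(9121134 - 5806) = 1/9115328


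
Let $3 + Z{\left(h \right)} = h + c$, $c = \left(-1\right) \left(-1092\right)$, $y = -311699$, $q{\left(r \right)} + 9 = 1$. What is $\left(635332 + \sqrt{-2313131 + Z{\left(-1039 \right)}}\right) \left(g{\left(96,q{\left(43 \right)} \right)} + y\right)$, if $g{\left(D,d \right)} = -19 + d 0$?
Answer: $-198044420376 - 935154 i \sqrt{257009} \approx -1.9804 \cdot 10^{11} - 4.7409 \cdot 10^{8} i$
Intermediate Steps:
$q{\left(r \right)} = -8$ ($q{\left(r \right)} = -9 + 1 = -8$)
$c = 1092$
$Z{\left(h \right)} = 1089 + h$ ($Z{\left(h \right)} = -3 + \left(h + 1092\right) = -3 + \left(1092 + h\right) = 1089 + h$)
$g{\left(D,d \right)} = -19$ ($g{\left(D,d \right)} = -19 + 0 = -19$)
$\left(635332 + \sqrt{-2313131 + Z{\left(-1039 \right)}}\right) \left(g{\left(96,q{\left(43 \right)} \right)} + y\right) = \left(635332 + \sqrt{-2313131 + \left(1089 - 1039\right)}\right) \left(-19 - 311699\right) = \left(635332 + \sqrt{-2313131 + 50}\right) \left(-311718\right) = \left(635332 + \sqrt{-2313081}\right) \left(-311718\right) = \left(635332 + 3 i \sqrt{257009}\right) \left(-311718\right) = -198044420376 - 935154 i \sqrt{257009}$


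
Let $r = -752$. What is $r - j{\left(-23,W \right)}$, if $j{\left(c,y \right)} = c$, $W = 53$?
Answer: $-729$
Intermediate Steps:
$r - j{\left(-23,W \right)} = -752 - -23 = -752 + 23 = -729$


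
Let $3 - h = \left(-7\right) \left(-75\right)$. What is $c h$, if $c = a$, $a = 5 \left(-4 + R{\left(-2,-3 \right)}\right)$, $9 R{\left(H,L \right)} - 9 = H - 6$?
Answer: $10150$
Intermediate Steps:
$R{\left(H,L \right)} = \frac{1}{3} + \frac{H}{9}$ ($R{\left(H,L \right)} = 1 + \frac{H - 6}{9} = 1 + \frac{-6 + H}{9} = 1 + \left(- \frac{2}{3} + \frac{H}{9}\right) = \frac{1}{3} + \frac{H}{9}$)
$h = -522$ ($h = 3 - \left(-7\right) \left(-75\right) = 3 - 525 = -522$)
$a = - \frac{175}{9}$ ($a = 5 \left(-4 + \left(\frac{1}{3} + \frac{1}{9} \left(-2\right)\right)\right) = 5 \left(-4 + \left(\frac{1}{3} - \frac{2}{9}\right)\right) = 5 \left(-4 + \frac{1}{9}\right) = 5 \left(- \frac{35}{9}\right) = - \frac{175}{9} \approx -19.444$)
$c = - \frac{175}{9} \approx -19.444$
$c h = \left(- \frac{175}{9}\right) \left(-522\right) = 10150$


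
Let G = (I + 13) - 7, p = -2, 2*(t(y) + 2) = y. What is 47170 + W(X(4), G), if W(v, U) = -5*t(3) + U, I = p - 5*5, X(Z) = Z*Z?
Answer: 94303/2 ≈ 47152.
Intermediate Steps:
t(y) = -2 + y/2
X(Z) = Z²
I = -27 (I = -2 - 5*5 = -2 - 25 = -27)
G = -21 (G = (-27 + 13) - 7 = -14 - 7 = -21)
W(v, U) = 5/2 + U (W(v, U) = -5*(-2 + (½)*3) + U = -5*(-2 + 3/2) + U = -5*(-½) + U = 5/2 + U)
47170 + W(X(4), G) = 47170 + (5/2 - 21) = 47170 - 37/2 = 94303/2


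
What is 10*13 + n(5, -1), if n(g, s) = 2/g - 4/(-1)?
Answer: 672/5 ≈ 134.40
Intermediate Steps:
n(g, s) = 4 + 2/g (n(g, s) = 2/g - 4*(-1) = 2/g + 4 = 4 + 2/g)
10*13 + n(5, -1) = 10*13 + (4 + 2/5) = 130 + (4 + 2*(⅕)) = 130 + (4 + ⅖) = 130 + 22/5 = 672/5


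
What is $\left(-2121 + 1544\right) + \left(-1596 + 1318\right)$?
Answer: $-855$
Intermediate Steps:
$\left(-2121 + 1544\right) + \left(-1596 + 1318\right) = -577 - 278 = -855$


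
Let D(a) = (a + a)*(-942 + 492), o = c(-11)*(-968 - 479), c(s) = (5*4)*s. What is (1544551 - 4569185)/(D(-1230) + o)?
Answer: -1512317/712670 ≈ -2.1220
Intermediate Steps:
c(s) = 20*s
o = 318340 (o = (20*(-11))*(-968 - 479) = -220*(-1447) = 318340)
D(a) = -900*a (D(a) = (2*a)*(-450) = -900*a)
(1544551 - 4569185)/(D(-1230) + o) = (1544551 - 4569185)/(-900*(-1230) + 318340) = -3024634/(1107000 + 318340) = -3024634/1425340 = -3024634*1/1425340 = -1512317/712670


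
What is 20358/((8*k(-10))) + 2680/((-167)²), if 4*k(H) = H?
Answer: -283855331/278890 ≈ -1017.8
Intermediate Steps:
k(H) = H/4
20358/((8*k(-10))) + 2680/((-167)²) = 20358/((8*((¼)*(-10)))) + 2680/((-167)²) = 20358/((8*(-5/2))) + 2680/27889 = 20358/(-20) + 2680*(1/27889) = 20358*(-1/20) + 2680/27889 = -10179/10 + 2680/27889 = -283855331/278890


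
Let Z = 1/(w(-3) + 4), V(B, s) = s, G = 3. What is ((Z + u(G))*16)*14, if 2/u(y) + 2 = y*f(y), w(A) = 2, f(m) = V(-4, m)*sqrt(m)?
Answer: 29456/717 + 4032*sqrt(3)/239 ≈ 70.302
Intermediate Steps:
f(m) = m**(3/2) (f(m) = m*sqrt(m) = m**(3/2))
u(y) = 2/(-2 + y**(5/2)) (u(y) = 2/(-2 + y*y**(3/2)) = 2/(-2 + y**(5/2)))
Z = 1/6 (Z = 1/(2 + 4) = 1/6 ≈ 0.16667)
((Z + u(G))*16)*14 = ((1/6 + 2/(-2 + 3**(5/2)))*16)*14 = ((1/6 + 2/(-2 + 9*sqrt(3)))*16)*14 = (8/3 + 32/(-2 + 9*sqrt(3)))*14 = 112/3 + 448/(-2 + 9*sqrt(3))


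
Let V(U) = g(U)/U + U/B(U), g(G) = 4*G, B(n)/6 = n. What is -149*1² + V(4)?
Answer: -869/6 ≈ -144.83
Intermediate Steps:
B(n) = 6*n
V(U) = 25/6 (V(U) = (4*U)/U + U/((6*U)) = 4 + U*(1/(6*U)) = 4 + ⅙ = 25/6)
-149*1² + V(4) = -149*1² + 25/6 = -149*1 + 25/6 = -149 + 25/6 = -869/6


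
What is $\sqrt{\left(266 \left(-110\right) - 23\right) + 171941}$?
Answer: $\sqrt{142658} \approx 377.7$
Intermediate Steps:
$\sqrt{\left(266 \left(-110\right) - 23\right) + 171941} = \sqrt{\left(-29260 - 23\right) + 171941} = \sqrt{-29283 + 171941} = \sqrt{142658}$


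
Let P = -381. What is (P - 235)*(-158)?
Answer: 97328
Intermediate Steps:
(P - 235)*(-158) = (-381 - 235)*(-158) = -616*(-158) = 97328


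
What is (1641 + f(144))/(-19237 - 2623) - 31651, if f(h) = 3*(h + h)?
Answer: -138378673/4372 ≈ -31651.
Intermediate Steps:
f(h) = 6*h (f(h) = 3*(2*h) = 6*h)
(1641 + f(144))/(-19237 - 2623) - 31651 = (1641 + 6*144)/(-19237 - 2623) - 31651 = (1641 + 864)/(-21860) - 31651 = 2505*(-1/21860) - 31651 = -501/4372 - 31651 = -138378673/4372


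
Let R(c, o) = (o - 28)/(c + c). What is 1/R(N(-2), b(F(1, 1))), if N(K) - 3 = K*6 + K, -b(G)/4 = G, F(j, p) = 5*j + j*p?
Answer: 11/26 ≈ 0.42308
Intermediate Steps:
b(G) = -4*G
N(K) = 3 + 7*K (N(K) = 3 + (K*6 + K) = 3 + (6*K + K) = 3 + 7*K)
R(c, o) = (-28 + o)/(2*c) (R(c, o) = (-28 + o)/((2*c)) = (-28 + o)*(1/(2*c)) = (-28 + o)/(2*c))
1/R(N(-2), b(F(1, 1))) = 1/((-28 - 4*(5 + 1))/(2*(3 + 7*(-2)))) = 1/((-28 - 4*6)/(2*(3 - 14))) = 1/((½)*(-28 - 4*6)/(-11)) = 1/((½)*(-1/11)*(-28 - 24)) = 1/((½)*(-1/11)*(-52)) = 1/(26/11) = 11/26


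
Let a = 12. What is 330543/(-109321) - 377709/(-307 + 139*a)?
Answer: -41741394612/148785881 ≈ -280.55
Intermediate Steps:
330543/(-109321) - 377709/(-307 + 139*a) = 330543/(-109321) - 377709/(-307 + 139*12) = 330543*(-1/109321) - 377709/(-307 + 1668) = -330543/109321 - 377709/1361 = -41741394612/148785881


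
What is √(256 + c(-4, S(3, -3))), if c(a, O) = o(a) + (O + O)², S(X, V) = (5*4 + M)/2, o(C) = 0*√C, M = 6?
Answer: 2*√233 ≈ 30.529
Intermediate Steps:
o(C) = 0
S(X, V) = 13 (S(X, V) = (5*4 + 6)/2 = (20 + 6)*(½) = 26*(½) = 13)
c(a, O) = 4*O² (c(a, O) = 0 + (O + O)² = 0 + (2*O)² = 0 + 4*O² = 4*O²)
√(256 + c(-4, S(3, -3))) = √(256 + 4*13²) = √(256 + 4*169) = √(256 + 676) = √932 = 2*√233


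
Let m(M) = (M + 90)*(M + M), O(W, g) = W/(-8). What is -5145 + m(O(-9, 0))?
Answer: -158079/32 ≈ -4940.0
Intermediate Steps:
O(W, g) = -W/8 (O(W, g) = W*(-⅛) = -W/8)
m(M) = 2*M*(90 + M) (m(M) = (90 + M)*(2*M) = 2*M*(90 + M))
-5145 + m(O(-9, 0)) = -5145 + 2*(-⅛*(-9))*(90 - ⅛*(-9)) = -5145 + 2*(9/8)*(90 + 9/8) = -5145 + 2*(9/8)*(729/8) = -5145 + 6561/32 = -158079/32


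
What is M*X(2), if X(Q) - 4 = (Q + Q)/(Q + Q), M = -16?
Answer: -80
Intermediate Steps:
X(Q) = 5 (X(Q) = 4 + (Q + Q)/(Q + Q) = 4 + (2*Q)/((2*Q)) = 4 + (2*Q)*(1/(2*Q)) = 4 + 1 = 5)
M*X(2) = -16*5 = -80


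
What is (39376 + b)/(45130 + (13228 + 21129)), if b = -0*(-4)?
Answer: 39376/79487 ≈ 0.49538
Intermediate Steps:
b = 0 (b = -1686*0 = 0)
(39376 + b)/(45130 + (13228 + 21129)) = (39376 + 0)/(45130 + (13228 + 21129)) = 39376/(45130 + 34357) = 39376/79487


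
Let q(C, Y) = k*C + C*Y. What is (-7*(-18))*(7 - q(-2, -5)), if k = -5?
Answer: -1638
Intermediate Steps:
q(C, Y) = -5*C + C*Y
(-7*(-18))*(7 - q(-2, -5)) = (-7*(-18))*(7 - (-2)*(-5 - 5)) = 126*(7 - (-2)*(-10)) = 126*(7 - 1*20) = 126*(7 - 20) = 126*(-13) = -1638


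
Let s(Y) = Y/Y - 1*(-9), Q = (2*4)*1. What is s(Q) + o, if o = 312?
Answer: 322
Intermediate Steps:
Q = 8 (Q = 8*1 = 8)
s(Y) = 10 (s(Y) = 1 + 9 = 10)
s(Q) + o = 10 + 312 = 322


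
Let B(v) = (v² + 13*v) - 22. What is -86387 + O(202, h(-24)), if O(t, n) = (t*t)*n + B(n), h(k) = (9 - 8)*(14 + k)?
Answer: -494479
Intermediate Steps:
h(k) = 14 + k (h(k) = 1*(14 + k) = 14 + k)
B(v) = -22 + v² + 13*v
O(t, n) = -22 + n² + 13*n + n*t² (O(t, n) = (t*t)*n + (-22 + n² + 13*n) = t²*n + (-22 + n² + 13*n) = n*t² + (-22 + n² + 13*n) = -22 + n² + 13*n + n*t²)
-86387 + O(202, h(-24)) = -86387 + (-22 + (14 - 24)² + 13*(14 - 24) + (14 - 24)*202²) = -86387 + (-22 + (-10)² + 13*(-10) - 10*40804) = -86387 + (-22 + 100 - 130 - 408040) = -86387 - 408092 = -494479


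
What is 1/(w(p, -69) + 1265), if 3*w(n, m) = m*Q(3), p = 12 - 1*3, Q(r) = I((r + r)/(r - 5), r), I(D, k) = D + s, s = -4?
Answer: 1/1426 ≈ 0.00070126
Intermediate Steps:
I(D, k) = -4 + D (I(D, k) = D - 4 = -4 + D)
Q(r) = -4 + 2*r/(-5 + r) (Q(r) = -4 + (r + r)/(r - 5) = -4 + (2*r)/(-5 + r) = -4 + 2*r/(-5 + r))
p = 9 (p = 12 - 3 = 9)
w(n, m) = -7*m/3 (w(n, m) = (m*(2*(10 - 1*3)/(-5 + 3)))/3 = (m*(2*(10 - 3)/(-2)))/3 = (m*(2*(-½)*7))/3 = (m*(-7))/3 = (-7*m)/3 = -7*m/3)
1/(w(p, -69) + 1265) = 1/(-7/3*(-69) + 1265) = 1/(161 + 1265) = 1/1426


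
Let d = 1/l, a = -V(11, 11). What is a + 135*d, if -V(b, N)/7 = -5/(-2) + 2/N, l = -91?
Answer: 34613/2002 ≈ 17.289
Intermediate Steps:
V(b, N) = -35/2 - 14/N (V(b, N) = -7*(-5/(-2) + 2/N) = -7*(-5*(-½) + 2/N) = -7*(5/2 + 2/N) = -35/2 - 14/N)
a = 413/22 (a = -(-35/2 - 14/11) = -1*(-413/22) = 413/22 ≈ 18.773)
d = -1/91 (d = 1/(-91) = -1/91 ≈ -0.010989)
a + 135*d = 413/22 + 135*(-1/91) = 413/22 - 135/91 = 34613/2002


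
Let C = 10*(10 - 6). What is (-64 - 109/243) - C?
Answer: -25381/243 ≈ -104.45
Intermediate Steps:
C = 40 (C = 10*4 = 40)
(-64 - 109/243) - C = (-64 - 109/243) - 1*40 = (-64 - 109*1/243) - 40 = (-64 - 109/243) - 40 = -15661/243 - 40 = -25381/243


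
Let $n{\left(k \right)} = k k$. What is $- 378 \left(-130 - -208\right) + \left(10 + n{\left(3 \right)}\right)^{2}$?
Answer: $-29123$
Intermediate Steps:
$n{\left(k \right)} = k^{2}$
$- 378 \left(-130 - -208\right) + \left(10 + n{\left(3 \right)}\right)^{2} = - 378 \left(-130 - -208\right) + \left(10 + 3^{2}\right)^{2} = - 378 \left(-130 + 208\right) + \left(10 + 9\right)^{2} = \left(-378\right) 78 + 19^{2} = -29484 + 361 = -29123$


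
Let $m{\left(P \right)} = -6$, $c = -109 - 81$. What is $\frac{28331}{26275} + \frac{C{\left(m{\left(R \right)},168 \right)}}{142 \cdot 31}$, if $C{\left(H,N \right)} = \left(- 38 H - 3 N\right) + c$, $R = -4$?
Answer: $\frac{56234456}{57831275} \approx 0.97239$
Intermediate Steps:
$c = -190$ ($c = -109 - 81 = -190$)
$C{\left(H,N \right)} = -190 - 38 H - 3 N$ ($C{\left(H,N \right)} = \left(- 38 H - 3 N\right) - 190 = -190 - 38 H - 3 N$)
$\frac{28331}{26275} + \frac{C{\left(m{\left(R \right)},168 \right)}}{142 \cdot 31} = \frac{28331}{26275} + \frac{-190 - -228 - 504}{142 \cdot 31} = 28331 \cdot \frac{1}{26275} + \frac{-190 + 228 - 504}{4402} = \frac{28331}{26275} - \frac{233}{2201} = \frac{56234456}{57831275}$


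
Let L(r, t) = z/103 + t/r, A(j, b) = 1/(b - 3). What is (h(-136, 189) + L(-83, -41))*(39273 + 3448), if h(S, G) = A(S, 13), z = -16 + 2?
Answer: 1672911639/85490 ≈ 19569.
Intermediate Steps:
A(j, b) = 1/(-3 + b)
z = -14
h(S, G) = ⅒ (h(S, G) = 1/(-3 + 13) = 1/10 = ⅒)
L(r, t) = -14/103 + t/r
(h(-136, 189) + L(-83, -41))*(39273 + 3448) = (⅒ + (-14/103 - 41/(-83)))*(39273 + 3448) = (⅒ + (-14/103 - 41*(-1/83)))*42721 = (⅒ + (-14/103 + 41/83))*42721 = (⅒ + 3061/8549)*42721 = (39159/85490)*42721 = 1672911639/85490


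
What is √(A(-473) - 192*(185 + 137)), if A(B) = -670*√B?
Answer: √(-61824 - 670*I*√473) ≈ 29.103 - 250.34*I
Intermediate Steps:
√(A(-473) - 192*(185 + 137)) = √(-670*I*√473 - 192*(185 + 137)) = √(-670*I*√473 - 192*322) = √(-670*I*√473 - 61824) = √(-61824 - 670*I*√473)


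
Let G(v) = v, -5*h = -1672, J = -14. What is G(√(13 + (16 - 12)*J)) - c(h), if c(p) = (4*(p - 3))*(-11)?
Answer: 72908/5 + I*√43 ≈ 14582.0 + 6.5574*I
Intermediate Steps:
h = 1672/5 (h = -⅕*(-1672) = 1672/5 ≈ 334.40)
c(p) = 132 - 44*p (c(p) = (4*(-3 + p))*(-11) = (-12 + 4*p)*(-11) = 132 - 44*p)
G(√(13 + (16 - 12)*J)) - c(h) = √(13 + (16 - 12)*(-14)) - (132 - 44*1672/5) = √(13 + 4*(-14)) - (132 - 73568/5) = √(13 - 56) - 1*(-72908/5) = √(-43) + 72908/5 = I*√43 + 72908/5 = 72908/5 + I*√43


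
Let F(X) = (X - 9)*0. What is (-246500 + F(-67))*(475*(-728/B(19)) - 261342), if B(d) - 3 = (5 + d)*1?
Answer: 1824601381000/27 ≈ 6.7578e+10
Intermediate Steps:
B(d) = 8 + d (B(d) = 3 + (5 + d)*1 = 3 + (5 + d) = 8 + d)
F(X) = 0 (F(X) = (-9 + X)*0 = 0)
(-246500 + F(-67))*(475*(-728/B(19)) - 261342) = (-246500 + 0)*(475*(-728/(8 + 19)) - 261342) = -246500*(475*(-728/27) - 261342) = -246500*(-345800/27 - 261342) = -246500*(-7402034/27) = 1824601381000/27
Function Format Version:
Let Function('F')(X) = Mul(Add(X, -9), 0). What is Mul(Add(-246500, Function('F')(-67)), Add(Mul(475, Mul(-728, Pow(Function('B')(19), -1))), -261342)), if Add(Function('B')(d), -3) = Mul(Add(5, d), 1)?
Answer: Rational(1824601381000, 27) ≈ 6.7578e+10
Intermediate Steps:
Function('B')(d) = Add(8, d) (Function('B')(d) = Add(3, Mul(Add(5, d), 1)) = Add(3, Add(5, d)) = Add(8, d))
Function('F')(X) = 0 (Function('F')(X) = Mul(Add(-9, X), 0) = 0)
Mul(Add(-246500, Function('F')(-67)), Add(Mul(475, Mul(-728, Pow(Function('B')(19), -1))), -261342)) = Mul(Add(-246500, 0), Add(Mul(475, Mul(-728, Pow(Add(8, 19), -1))), -261342)) = Mul(-246500, Add(Mul(475, Mul(-728, Pow(27, -1))), -261342)) = Mul(-246500, Add(Mul(475, Mul(-728, Rational(1, 27))), -261342)) = Mul(-246500, Add(Mul(475, Rational(-728, 27)), -261342)) = Mul(-246500, Add(Rational(-345800, 27), -261342)) = Mul(-246500, Rational(-7402034, 27)) = Rational(1824601381000, 27)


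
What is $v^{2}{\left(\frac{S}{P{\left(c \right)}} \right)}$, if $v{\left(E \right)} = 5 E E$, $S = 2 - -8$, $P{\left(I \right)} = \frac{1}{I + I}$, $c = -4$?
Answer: $1024000000$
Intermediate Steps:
$P{\left(I \right)} = \frac{1}{2 I}$
$S = 10$ ($S = 2 + 8 = 10$)
$v{\left(E \right)} = 5 E^{2}$
$v^{2}{\left(\frac{S}{P{\left(c \right)}} \right)} = \left(5 \left(\frac{10}{\frac{1}{2} \frac{1}{-4}}\right)^{2}\right)^{2} = \left(5 \left(\frac{10}{\frac{1}{2} \left(- \frac{1}{4}\right)}\right)^{2}\right)^{2} = \left(5 \left(\frac{10}{- \frac{1}{8}}\right)^{2}\right)^{2} = \left(5 \left(10 \left(-8\right)\right)^{2}\right)^{2} = \left(5 \left(-80\right)^{2}\right)^{2} = \left(5 \cdot 6400\right)^{2} = 32000^{2} = 1024000000$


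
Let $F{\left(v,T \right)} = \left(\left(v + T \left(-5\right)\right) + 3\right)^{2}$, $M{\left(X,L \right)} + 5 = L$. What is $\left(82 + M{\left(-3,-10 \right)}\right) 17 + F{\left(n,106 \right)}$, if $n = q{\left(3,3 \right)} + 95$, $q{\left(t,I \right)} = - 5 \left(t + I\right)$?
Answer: $214583$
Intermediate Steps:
$q{\left(t,I \right)} = - 5 I - 5 t$ ($q{\left(t,I \right)} = - 5 \left(I + t\right) = - 5 I - 5 t$)
$M{\left(X,L \right)} = -5 + L$
$n = 65$ ($n = \left(\left(-5\right) 3 - 15\right) + 95 = \left(-15 - 15\right) + 95 = -30 + 95 = 65$)
$F{\left(v,T \right)} = \left(3 + v - 5 T\right)^{2}$ ($F{\left(v,T \right)} = \left(\left(v - 5 T\right) + 3\right)^{2} = \left(3 + v - 5 T\right)^{2}$)
$\left(82 + M{\left(-3,-10 \right)}\right) 17 + F{\left(n,106 \right)} = \left(82 - 15\right) 17 + \left(3 + 65 - 530\right)^{2} = 67 \cdot 17 + \left(-462\right)^{2} = 1139 + 213444 = 214583$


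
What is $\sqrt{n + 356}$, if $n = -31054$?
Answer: $i \sqrt{30698} \approx 175.21 i$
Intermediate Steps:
$\sqrt{n + 356} = \sqrt{-31054 + 356} = \sqrt{-30698} = i \sqrt{30698}$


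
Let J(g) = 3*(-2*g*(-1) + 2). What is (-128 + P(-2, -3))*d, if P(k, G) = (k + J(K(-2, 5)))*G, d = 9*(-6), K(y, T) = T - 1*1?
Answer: 11448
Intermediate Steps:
K(y, T) = -1 + T (K(y, T) = T - 1 = -1 + T)
J(g) = 6 + 6*g (J(g) = 3*(2*g + 2) = 3*(2 + 2*g) = 6 + 6*g)
d = -54
P(k, G) = G*(30 + k) (P(k, G) = (k + (6 + 6*(-1 + 5)))*G = (k + (6 + 6*4))*G = (k + (6 + 24))*G = (k + 30)*G = (30 + k)*G = G*(30 + k))
(-128 + P(-2, -3))*d = (-128 - 3*(30 - 2))*(-54) = (-128 - 3*28)*(-54) = (-128 - 84)*(-54) = -212*(-54) = 11448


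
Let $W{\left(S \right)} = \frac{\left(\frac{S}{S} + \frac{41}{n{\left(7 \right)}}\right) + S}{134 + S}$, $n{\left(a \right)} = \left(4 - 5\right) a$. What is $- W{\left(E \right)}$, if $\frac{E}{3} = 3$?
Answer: $- \frac{29}{1001} \approx -0.028971$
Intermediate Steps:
$E = 9$ ($E = 3 \cdot 3 = 9$)
$n{\left(a \right)} = - a$
$W{\left(S \right)} = \frac{- \frac{34}{7} + S}{134 + S}$ ($W{\left(S \right)} = \frac{\left(\frac{S}{S} + \frac{41}{\left(-1\right) 7}\right) + S}{134 + S} = \frac{\left(1 + \frac{41}{-7}\right) + S}{134 + S} = \frac{\left(1 + 41 \left(- \frac{1}{7}\right)\right) + S}{134 + S} = \frac{\left(1 - \frac{41}{7}\right) + S}{134 + S} = \frac{- \frac{34}{7} + S}{134 + S}$)
$- W{\left(E \right)} = - \frac{- \frac{34}{7} + 9}{134 + 9} = - \frac{29}{143 \cdot 7} = \left(-1\right) \frac{29}{1001} = - \frac{29}{1001}$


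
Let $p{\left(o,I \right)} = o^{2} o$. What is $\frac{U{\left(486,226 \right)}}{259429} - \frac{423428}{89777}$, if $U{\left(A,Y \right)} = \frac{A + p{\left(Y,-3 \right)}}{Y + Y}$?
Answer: $- \frac{24307809918625}{5263711157258} \approx -4.618$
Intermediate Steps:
$p{\left(o,I \right)} = o^{3}$
$U{\left(A,Y \right)} = \frac{A + Y^{3}}{2 Y}$ ($U{\left(A,Y \right)} = \frac{A + Y^{3}}{Y + Y} = \frac{A + Y^{3}}{2 Y}$)
$\frac{U{\left(486,226 \right)}}{259429} - \frac{423428}{89777} = \frac{\frac{1}{2} \cdot \frac{1}{226} \left(486 + 226^{3}\right)}{259429} - \frac{423428}{89777} = \frac{1}{2} \cdot \frac{1}{226} \left(486 + 11543176\right) \frac{1}{259429} - \frac{423428}{89777} = \frac{1}{2} \cdot \frac{1}{226} \cdot 11543662 \cdot \frac{1}{259429} - \frac{423428}{89777} = \frac{5771831}{226} \cdot \frac{1}{259429} - \frac{423428}{89777} = \frac{5771831}{58630954} - \frac{423428}{89777} = - \frac{24307809918625}{5263711157258}$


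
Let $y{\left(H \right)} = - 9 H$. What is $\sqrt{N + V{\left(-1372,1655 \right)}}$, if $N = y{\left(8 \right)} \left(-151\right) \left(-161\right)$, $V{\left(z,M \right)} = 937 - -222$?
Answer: $i \sqrt{1749233} \approx 1322.6 i$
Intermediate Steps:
$V{\left(z,M \right)} = 1159$ ($V{\left(z,M \right)} = 937 + 222 = 1159$)
$N = -1750392$ ($N = \left(-9\right) 8 \left(-151\right) \left(-161\right) = \left(-72\right) \left(-151\right) \left(-161\right) = 10872 \left(-161\right) = -1750392$)
$\sqrt{N + V{\left(-1372,1655 \right)}} = \sqrt{-1750392 + 1159} = \sqrt{-1749233} = i \sqrt{1749233}$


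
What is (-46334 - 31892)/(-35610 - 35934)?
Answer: 39113/35772 ≈ 1.0934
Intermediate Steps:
(-46334 - 31892)/(-35610 - 35934) = -78226/(-71544) = -78226*(-1/71544) = 39113/35772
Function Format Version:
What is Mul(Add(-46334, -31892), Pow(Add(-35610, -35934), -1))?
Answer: Rational(39113, 35772) ≈ 1.0934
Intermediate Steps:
Mul(Add(-46334, -31892), Pow(Add(-35610, -35934), -1)) = Mul(-78226, Pow(-71544, -1)) = Mul(-78226, Rational(-1, 71544)) = Rational(39113, 35772)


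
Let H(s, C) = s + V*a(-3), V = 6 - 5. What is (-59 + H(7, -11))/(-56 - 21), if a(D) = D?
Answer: 5/7 ≈ 0.71429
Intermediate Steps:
V = 1
H(s, C) = -3 + s (H(s, C) = s + 1*(-3) = s - 3 = -3 + s)
(-59 + H(7, -11))/(-56 - 21) = (-59 + (-3 + 7))/(-56 - 21) = (-59 + 4)/(-77) = -55*(-1/77) = 5/7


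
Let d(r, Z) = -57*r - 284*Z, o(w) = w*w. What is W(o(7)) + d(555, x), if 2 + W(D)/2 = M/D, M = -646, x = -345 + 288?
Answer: -758391/49 ≈ -15477.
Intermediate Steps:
o(w) = w²
x = -57
d(r, Z) = -284*Z - 57*r
W(D) = -4 - 1292/D (W(D) = -4 + 2*(-646/D) = -4 - 1292/D)
W(o(7)) + d(555, x) = (-4 - 1292/(7²)) + (-284*(-57) - 57*555) = (-4 - 1292/49) + (16188 - 31635) = (-4 - 1292*1/49) - 15447 = (-4 - 1292/49) - 15447 = -1488/49 - 15447 = -758391/49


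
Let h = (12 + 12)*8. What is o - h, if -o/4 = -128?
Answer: 320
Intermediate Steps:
o = 512 (o = -4*(-128) = 512)
h = 192 (h = 24*8 = 192)
o - h = 512 - 1*192 = 512 - 192 = 320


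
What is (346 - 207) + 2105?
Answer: 2244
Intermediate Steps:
(346 - 207) + 2105 = 139 + 2105 = 2244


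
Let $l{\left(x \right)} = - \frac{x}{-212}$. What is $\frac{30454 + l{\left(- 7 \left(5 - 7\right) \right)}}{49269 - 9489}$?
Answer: $\frac{3228131}{4216680} \approx 0.76556$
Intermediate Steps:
$l{\left(x \right)} = \frac{x}{212}$ ($l{\left(x \right)} = - \frac{x \left(-1\right)}{212} = - \frac{\left(-1\right) x}{212} = \frac{x}{212}$)
$\frac{30454 + l{\left(- 7 \left(5 - 7\right) \right)}}{49269 - 9489} = \frac{30454 + \frac{\left(-7\right) \left(5 - 7\right)}{212}}{49269 - 9489} = \frac{30454 + \frac{\left(-7\right) \left(-2\right)}{212}}{39780} = \left(30454 + \frac{1}{212} \cdot 14\right) \frac{1}{39780} = \left(30454 + \frac{7}{106}\right) \frac{1}{39780} = \frac{3228131}{106} \cdot \frac{1}{39780} = \frac{3228131}{4216680}$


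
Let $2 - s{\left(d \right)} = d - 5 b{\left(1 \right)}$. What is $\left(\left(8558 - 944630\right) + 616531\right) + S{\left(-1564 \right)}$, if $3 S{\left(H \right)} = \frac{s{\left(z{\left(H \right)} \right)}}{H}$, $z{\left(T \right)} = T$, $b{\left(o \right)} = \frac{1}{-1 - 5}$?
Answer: $- \frac{8995727623}{28152} \approx -3.1954 \cdot 10^{5}$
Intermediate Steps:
$b{\left(o \right)} = - \frac{1}{6}$ ($b{\left(o \right)} = \frac{1}{-6} = - \frac{1}{6}$)
$s{\left(d \right)} = \frac{7}{6} - d$ ($s{\left(d \right)} = 2 - \left(d - - \frac{5}{6}\right) = 2 - \left(d + \frac{5}{6}\right) = 2 - \left(\frac{5}{6} + d\right) = \frac{7}{6} - d$)
$S{\left(H \right)} = \frac{\frac{7}{6} - H}{3 H}$ ($S{\left(H \right)} = \frac{\left(\frac{7}{6} - H\right) \frac{1}{H}}{3} = \frac{\frac{1}{H} \left(\frac{7}{6} - H\right)}{3} = \frac{\frac{7}{6} - H}{3 H}$)
$\left(\left(8558 - 944630\right) + 616531\right) + S{\left(-1564 \right)} = \left(\left(8558 - 944630\right) + 616531\right) + \frac{7 - -9384}{18 \left(-1564\right)} = \left(-936072 + 616531\right) + \frac{1}{18} \left(- \frac{1}{1564}\right) \left(7 + 9384\right) = -319541 + \frac{1}{18} \left(- \frac{1}{1564}\right) 9391 = -319541 - \frac{9391}{28152} = - \frac{8995727623}{28152}$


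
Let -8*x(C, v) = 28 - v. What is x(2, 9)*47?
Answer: -893/8 ≈ -111.63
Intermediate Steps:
x(C, v) = -7/2 + v/8 (x(C, v) = -(28 - v)/8 = -7/2 + v/8)
x(2, 9)*47 = (-7/2 + (⅛)*9)*47 = (-7/2 + 9/8)*47 = -19/8*47 = -893/8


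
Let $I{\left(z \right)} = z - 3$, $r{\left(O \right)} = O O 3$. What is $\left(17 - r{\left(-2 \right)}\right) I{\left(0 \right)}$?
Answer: $-15$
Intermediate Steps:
$r{\left(O \right)} = 3 O^{2}$ ($r{\left(O \right)} = O^{2} \cdot 3 = 3 O^{2}$)
$I{\left(z \right)} = -3 + z$ ($I{\left(z \right)} = z - 3 = -3 + z$)
$\left(17 - r{\left(-2 \right)}\right) I{\left(0 \right)} = \left(17 - 3 \left(-2\right)^{2}\right) \left(-3 + 0\right) = \left(17 - 3 \cdot 4\right) \left(-3\right) = \left(17 - 12\right) \left(-3\right) = 5 \left(-3\right) = -15$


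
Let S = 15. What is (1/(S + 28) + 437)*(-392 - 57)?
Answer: -8437608/43 ≈ -1.9622e+5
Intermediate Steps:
(1/(S + 28) + 437)*(-392 - 57) = (1/(15 + 28) + 437)*(-392 - 57) = (1/43 + 437)*(-449) = (18792/43)*(-449) = -8437608/43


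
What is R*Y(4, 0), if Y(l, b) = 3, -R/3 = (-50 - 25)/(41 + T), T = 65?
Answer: 675/106 ≈ 6.3679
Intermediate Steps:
R = 225/106 (R = -3*(-50 - 25)/(41 + 65) = -(-225)/106 = -3*(-75/106) = 225/106 ≈ 2.1226)
R*Y(4, 0) = (225/106)*3 = 675/106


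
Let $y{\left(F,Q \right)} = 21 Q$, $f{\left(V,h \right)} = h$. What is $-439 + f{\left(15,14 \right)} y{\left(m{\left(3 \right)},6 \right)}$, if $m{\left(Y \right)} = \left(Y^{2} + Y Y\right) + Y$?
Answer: $1325$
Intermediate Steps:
$m{\left(Y \right)} = Y + 2 Y^{2}$ ($m{\left(Y \right)} = \left(Y^{2} + Y^{2}\right) + Y = 2 Y^{2} + Y = Y + 2 Y^{2}$)
$-439 + f{\left(15,14 \right)} y{\left(m{\left(3 \right)},6 \right)} = -439 + 14 \cdot 21 \cdot 6 = -439 + 14 \cdot 126 = -439 + 1764 = 1325$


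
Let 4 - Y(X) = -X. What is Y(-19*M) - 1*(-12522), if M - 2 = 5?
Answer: 12393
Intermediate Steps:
M = 7 (M = 2 + 5 = 7)
Y(X) = 4 + X (Y(X) = 4 - (-1)*X = 4 + X)
Y(-19*M) - 1*(-12522) = (4 - 19*7) - 1*(-12522) = (4 - 133) + 12522 = -129 + 12522 = 12393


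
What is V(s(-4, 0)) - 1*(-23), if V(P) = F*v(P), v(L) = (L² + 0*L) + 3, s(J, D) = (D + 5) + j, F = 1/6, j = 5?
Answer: 241/6 ≈ 40.167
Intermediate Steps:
F = ⅙ ≈ 0.16667
s(J, D) = 10 + D (s(J, D) = (D + 5) + 5 = (5 + D) + 5 = 10 + D)
v(L) = 3 + L² (v(L) = (L² + 0) + 3 = L² + 3 = 3 + L²)
V(P) = ½ + P²/6 (V(P) = (3 + P²)/6 = ½ + P²/6)
V(s(-4, 0)) - 1*(-23) = (½ + (10 + 0)²/6) - 1*(-23) = (½ + (⅙)*10²) + 23 = (½ + (⅙)*100) + 23 = (½ + 50/3) + 23 = 103/6 + 23 = 241/6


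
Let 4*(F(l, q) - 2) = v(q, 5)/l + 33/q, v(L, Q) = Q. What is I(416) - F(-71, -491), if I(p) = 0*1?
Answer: -137045/69722 ≈ -1.9656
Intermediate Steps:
I(p) = 0
F(l, q) = 2 + 5/(4*l) + 33/(4*q) (F(l, q) = 2 + (5/l + 33/q)/4 = 2 + (5/(4*l) + 33/(4*q)) = 2 + 5/(4*l) + 33/(4*q))
I(416) - F(-71, -491) = 0 - (2 + (5/4)/(-71) + (33/4)/(-491)) = 0 - (2 + (5/4)*(-1/71) + (33/4)*(-1/491)) = 0 - (2 - 5/284 - 33/1964) = 0 - 1*137045/69722 = 0 - 137045/69722 = -137045/69722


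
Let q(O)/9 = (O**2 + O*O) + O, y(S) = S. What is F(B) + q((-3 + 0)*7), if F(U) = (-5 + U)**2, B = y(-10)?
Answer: 7974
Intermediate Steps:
B = -10
q(O) = 9*O + 18*O**2 (q(O) = 9*((O**2 + O*O) + O) = 9*((O**2 + O**2) + O) = 9*(2*O**2 + O) = 9*(O + 2*O**2) = 9*O + 18*O**2)
F(B) + q((-3 + 0)*7) = (-5 - 10)**2 + 9*((-3 + 0)*7)*(1 + 2*((-3 + 0)*7)) = (-15)**2 + 9*(-3*7)*(1 + 2*(-3*7)) = 225 + 9*(-21)*(1 + 2*(-21)) = 225 + 9*(-21)*(1 - 42) = 225 + 9*(-21)*(-41) = 225 + 7749 = 7974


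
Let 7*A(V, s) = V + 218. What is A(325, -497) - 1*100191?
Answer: -700794/7 ≈ -1.0011e+5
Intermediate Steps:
A(V, s) = 218/7 + V/7 (A(V, s) = (V + 218)/7 = (218 + V)/7 = 218/7 + V/7)
A(325, -497) - 1*100191 = (218/7 + (⅐)*325) - 1*100191 = (218/7 + 325/7) - 100191 = 543/7 - 100191 = -700794/7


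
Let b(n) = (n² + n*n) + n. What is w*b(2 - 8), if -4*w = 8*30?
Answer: -3960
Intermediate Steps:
w = -60 (w = -2*30 = -¼*240 = -60)
b(n) = n + 2*n² (b(n) = (n² + n²) + n = 2*n² + n = n + 2*n²)
w*b(2 - 8) = -60*(2 - 8)*(1 + 2*(2 - 8)) = -(-360)*(1 + 2*(-6)) = -(-360)*(1 - 12) = -(-360)*(-11) = -60*66 = -3960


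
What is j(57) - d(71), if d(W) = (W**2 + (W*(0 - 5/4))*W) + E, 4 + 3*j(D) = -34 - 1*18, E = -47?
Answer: 15463/12 ≈ 1288.6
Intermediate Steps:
j(D) = -56/3 (j(D) = -4/3 + (-34 - 1*18)/3 = -4/3 + (-34 - 18)/3 = -4/3 + (1/3)*(-52) = -4/3 - 52/3 = -56/3)
d(W) = -47 - W**2/4 (d(W) = (W**2 + (W*(0 - 5/4))*W) - 47 = (W**2 + (W*(-5/4))*W) - 47 = (W**2 + (-5*W/4)*W) - 47 = (W**2 - 5*W**2/4) - 47 = -W**2/4 - 47 = -47 - W**2/4)
j(57) - d(71) = -56/3 - (-47 - 1/4*71**2) = -56/3 - (-47 - 1/4*5041) = -56/3 - (-47 - 5041/4) = -56/3 - 1*(-5229/4) = -56/3 + 5229/4 = 15463/12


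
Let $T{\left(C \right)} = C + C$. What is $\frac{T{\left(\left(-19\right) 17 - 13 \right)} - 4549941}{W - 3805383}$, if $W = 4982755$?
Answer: $- \frac{4550613}{1177372} \approx -3.8651$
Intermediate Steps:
$T{\left(C \right)} = 2 C$
$\frac{T{\left(\left(-19\right) 17 - 13 \right)} - 4549941}{W - 3805383} = \frac{2 \left(\left(-19\right) 17 - 13\right) - 4549941}{4982755 - 3805383} = \frac{2 \left(-323 - 13\right) - 4549941}{1177372} = \left(2 \left(-336\right) - 4549941\right) \frac{1}{1177372} = \left(-672 - 4549941\right) \frac{1}{1177372} = \left(-4550613\right) \frac{1}{1177372} = - \frac{4550613}{1177372}$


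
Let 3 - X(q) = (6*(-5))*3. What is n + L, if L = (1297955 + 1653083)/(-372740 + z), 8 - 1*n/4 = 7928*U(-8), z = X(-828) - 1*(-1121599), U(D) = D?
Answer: 95016522047/374476 ≈ 2.5373e+5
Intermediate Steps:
X(q) = 93 (X(q) = 3 - 6*(-5)*3 = 3 - (-30)*3 = 3 - 1*(-90) = 3 + 90 = 93)
z = 1121692 (z = 93 - 1*(-1121599) = 93 + 1121599 = 1121692)
n = 253728 (n = 32 - 31712*(-8) = 32 - 4*(-63424) = 32 + 253696 = 253728)
L = 1475519/374476 (L = (1297955 + 1653083)/(-372740 + 1121692) = 2951038/748952 = 2951038*(1/748952) = 1475519/374476 ≈ 3.9402)
n + L = 253728 + 1475519/374476 = 95016522047/374476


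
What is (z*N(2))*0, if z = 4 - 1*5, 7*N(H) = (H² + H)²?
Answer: 0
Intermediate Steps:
N(H) = (H + H²)²/7 (N(H) = (H² + H)²/7 = (H + H²)²/7)
z = -1 (z = 4 - 5 = -1)
(z*N(2))*0 = -2²*(1 + 2)²/7*0 = -4*3²/7*0 = -4*9/7*0 = -1*36/7*0 = -36/7*0 = 0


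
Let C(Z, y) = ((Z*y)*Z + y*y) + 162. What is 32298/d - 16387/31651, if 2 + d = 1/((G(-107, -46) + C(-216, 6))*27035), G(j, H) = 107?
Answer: -7745242812854259433/479595919634719 ≈ -16150.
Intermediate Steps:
C(Z, y) = 162 + y² + y*Z² (C(Z, y) = (y*Z² + y²) + 162 = (y² + y*Z²) + 162 = 162 + y² + y*Z²)
d = -15152630869/7576315435 (d = -2 + 1/((107 + (162 + 6² + 6*(-216)²))*27035) = -2 + (1/27035)/(107 + (162 + 36 + 6*46656)) = -2 + (1/27035)/(107 + (162 + 36 + 279936)) = -2 + (1/27035)/(107 + 280134) = -2 + (1/27035)/280241 = -2 + (1/280241)*(1/27035) = -2 + 1/7576315435 = -15152630869/7576315435 ≈ -2.0000)
32298/d - 16387/31651 = 32298/(-15152630869/7576315435) - 16387/31651 = 32298*(-7576315435/15152630869) - 16387*1/31651 = -244699835919630/15152630869 - 16387/31651 = -7745242812854259433/479595919634719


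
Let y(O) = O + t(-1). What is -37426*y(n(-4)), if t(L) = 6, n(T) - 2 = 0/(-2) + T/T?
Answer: -336834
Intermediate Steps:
n(T) = 3 (n(T) = 2 + (0/(-2) + T/T) = 2 + (0*(-½) + 1) = 2 + (0 + 1) = 2 + 1 = 3)
y(O) = 6 + O (y(O) = O + 6 = 6 + O)
-37426*y(n(-4)) = -37426*(6 + 3) = -37426*9 = -336834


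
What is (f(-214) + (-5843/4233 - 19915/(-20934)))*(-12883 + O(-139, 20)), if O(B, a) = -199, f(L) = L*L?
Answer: -8848035590565415/14768937 ≈ -5.9910e+8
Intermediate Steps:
f(L) = L**2
(f(-214) + (-5843/4233 - 19915/(-20934)))*(-12883 + O(-139, 20)) = ((-214)**2 + (-5843/4233 - 19915/(-20934)))*(-12883 - 199) = (45796 + (-5843*1/4233 - 19915*(-1/20934)))*(-13082) = (45796 + (-5843/4233 + 19915/20934))*(-13082) = (45796 - 12672389/29537874)*(-13082) = (1352703805315/29537874)*(-13082) = -8848035590565415/14768937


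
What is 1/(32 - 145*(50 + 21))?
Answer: -1/10263 ≈ -9.7437e-5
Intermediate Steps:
1/(32 - 145*(50 + 21)) = 1/(32 - 145*71) = 1/(32 - 10295) = 1/(-10263) = -1/10263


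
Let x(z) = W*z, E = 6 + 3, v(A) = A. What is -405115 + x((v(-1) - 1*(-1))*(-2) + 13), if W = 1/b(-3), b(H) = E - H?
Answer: -4861367/12 ≈ -4.0511e+5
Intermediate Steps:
E = 9
b(H) = 9 - H
W = 1/12 (W = 1/(9 - 1*(-3)) = 1/(9 + 3) = 1/12 ≈ 0.083333)
x(z) = z/12
-405115 + x((v(-1) - 1*(-1))*(-2) + 13) = -405115 + ((-1 - 1*(-1))*(-2) + 13)/12 = -405115 + ((-1 + 1)*(-2) + 13)/12 = -405115 + (0*(-2) + 13)/12 = -405115 + (0 + 13)/12 = -405115 + (1/12)*13 = -405115 + 13/12 = -4861367/12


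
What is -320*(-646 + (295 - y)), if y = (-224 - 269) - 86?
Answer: -72960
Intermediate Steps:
y = -579 (y = -493 - 86 = -579)
-320*(-646 + (295 - y)) = -320*(-646 + (295 - 1*(-579))) = -320*(-646 + (295 + 579)) = -320*(-646 + 874) = -320*228 = -72960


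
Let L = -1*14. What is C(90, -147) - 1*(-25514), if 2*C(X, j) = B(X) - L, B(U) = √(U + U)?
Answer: 25521 + 3*√5 ≈ 25528.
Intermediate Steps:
B(U) = √2*√U (B(U) = √(2*U) = √2*√U)
L = -14
C(X, j) = 7 + √2*√X/2 (C(X, j) = (√2*√X - 1*(-14))/2 = (√2*√X + 14)/2 = (14 + √2*√X)/2 = 7 + √2*√X/2)
C(90, -147) - 1*(-25514) = (7 + √2*√90/2) - 1*(-25514) = (7 + √2*(3*√10)/2) + 25514 = (7 + 3*√5) + 25514 = 25521 + 3*√5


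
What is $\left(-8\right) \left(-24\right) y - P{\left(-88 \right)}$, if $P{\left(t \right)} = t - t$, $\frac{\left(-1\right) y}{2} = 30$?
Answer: $-11520$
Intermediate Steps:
$y = -60$ ($y = \left(-2\right) 30 = -60$)
$P{\left(t \right)} = 0$
$\left(-8\right) \left(-24\right) y - P{\left(-88 \right)} = \left(-8\right) \left(-24\right) \left(-60\right) - 0 = 192 \left(-60\right) + 0 = -11520 + 0 = -11520$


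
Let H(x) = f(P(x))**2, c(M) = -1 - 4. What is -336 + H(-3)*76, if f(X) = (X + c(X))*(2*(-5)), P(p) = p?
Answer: 486064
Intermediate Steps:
c(M) = -5
f(X) = 50 - 10*X (f(X) = (X - 5)*(2*(-5)) = (-5 + X)*(-10) = 50 - 10*X)
H(x) = (50 - 10*x)**2
-336 + H(-3)*76 = -336 + (100*(-5 - 3)**2)*76 = -336 + (100*(-8)**2)*76 = -336 + (100*64)*76 = -336 + 6400*76 = -336 + 486400 = 486064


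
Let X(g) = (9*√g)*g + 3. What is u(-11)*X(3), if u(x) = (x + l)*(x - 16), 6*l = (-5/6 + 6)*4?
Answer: 612 + 5508*√3 ≈ 10152.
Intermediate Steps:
l = 31/9 (l = ((-5/6 + 6)*4)/6 = ((-5*⅙ + 6)*4)/6 = ((-⅚ + 6)*4)/6 = ((31/6)*4)/6 = (⅙)*(62/3) = 31/9 ≈ 3.4444)
X(g) = 3 + 9*g^(3/2) (X(g) = 9*g^(3/2) + 3 = 3 + 9*g^(3/2))
u(x) = (-16 + x)*(31/9 + x) (u(x) = (x + 31/9)*(x - 16) = (31/9 + x)*(-16 + x) = (-16 + x)*(31/9 + x))
u(-11)*X(3) = (-496/9 + (-11)² - 113/9*(-11))*(3 + 9*3^(3/2)) = (-496/9 + 121 + 1243/9)*(3 + 9*(3*√3)) = 204*(3 + 27*√3) = 612 + 5508*√3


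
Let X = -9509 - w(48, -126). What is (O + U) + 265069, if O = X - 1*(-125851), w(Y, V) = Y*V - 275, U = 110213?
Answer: 497947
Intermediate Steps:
w(Y, V) = -275 + V*Y (w(Y, V) = V*Y - 275 = -275 + V*Y)
X = -3186 (X = -9509 - (-275 - 126*48) = -9509 - (-275 - 6048) = -9509 - 1*(-6323) = -9509 + 6323 = -3186)
O = 122665 (O = -3186 - 1*(-125851) = -3186 + 125851 = 122665)
(O + U) + 265069 = (122665 + 110213) + 265069 = 232878 + 265069 = 497947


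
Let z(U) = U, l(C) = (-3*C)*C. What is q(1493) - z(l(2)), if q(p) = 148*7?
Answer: 1048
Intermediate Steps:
q(p) = 1036
l(C) = -3*C²
q(1493) - z(l(2)) = 1036 - (-3)*2² = 1036 - (-3)*4 = 1036 - 1*(-12) = 1036 + 12 = 1048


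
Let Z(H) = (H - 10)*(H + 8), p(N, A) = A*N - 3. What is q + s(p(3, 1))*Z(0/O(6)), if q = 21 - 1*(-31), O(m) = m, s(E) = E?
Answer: 52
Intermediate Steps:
p(N, A) = -3 + A*N
q = 52 (q = 21 + 31 = 52)
Z(H) = (-10 + H)*(8 + H)
q + s(p(3, 1))*Z(0/O(6)) = 52 + (-3 + 1*3)*(-80 + (0/6)**2 - 0/6) = 52 + (-3 + 3)*(-80 + (0*(1/6))**2 - 0/6) = 52 + 0*(-80 + 0**2 - 2*0) = 52 + 0*(-80 + 0 + 0) = 52 + 0*(-80) = 52 + 0 = 52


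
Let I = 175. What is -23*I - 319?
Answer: -4344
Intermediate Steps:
-23*I - 319 = -23*175 - 319 = -4025 - 319 = -4344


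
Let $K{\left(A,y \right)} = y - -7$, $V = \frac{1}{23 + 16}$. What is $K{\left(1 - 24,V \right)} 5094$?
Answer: $\frac{465252}{13} \approx 35789.0$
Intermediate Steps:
$V = \frac{1}{39} \approx 0.025641$
$K{\left(A,y \right)} = 7 + y$ ($K{\left(A,y \right)} = y + 7 = 7 + y$)
$K{\left(1 - 24,V \right)} 5094 = \left(7 + \frac{1}{39}\right) 5094 = \frac{274}{39} \cdot 5094 = \frac{465252}{13}$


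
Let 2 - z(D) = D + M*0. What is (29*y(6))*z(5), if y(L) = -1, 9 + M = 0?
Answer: 87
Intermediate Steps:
M = -9 (M = -9 + 0 = -9)
z(D) = 2 - D (z(D) = 2 - (D - 9*0) = 2 - (D + 0) = 2 - D)
(29*y(6))*z(5) = (29*(-1))*(2 - 1*5) = -29*(2 - 5) = -29*(-3) = 87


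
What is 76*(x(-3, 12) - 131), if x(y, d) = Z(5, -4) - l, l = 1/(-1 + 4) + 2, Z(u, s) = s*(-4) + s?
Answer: -27664/3 ≈ -9221.3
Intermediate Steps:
Z(u, s) = -3*s (Z(u, s) = -4*s + s = -3*s)
l = 7/3 (l = 1/3 + 2 = ⅓ + 2 = 7/3 ≈ 2.3333)
x(y, d) = 29/3 (x(y, d) = -3*(-4) - 1*7/3 = 12 - 7/3 = 29/3)
76*(x(-3, 12) - 131) = 76*(29/3 - 131) = 76*(-364/3) = -27664/3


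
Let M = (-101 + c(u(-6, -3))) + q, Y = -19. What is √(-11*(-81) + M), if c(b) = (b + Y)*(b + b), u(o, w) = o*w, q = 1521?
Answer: 5*√91 ≈ 47.697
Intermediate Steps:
c(b) = 2*b*(-19 + b) (c(b) = (b - 19)*(b + b) = (-19 + b)*(2*b) = 2*b*(-19 + b))
M = 1384 (M = (-101 + 2*(-6*(-3))*(-19 - 6*(-3))) + 1521 = (-101 + 2*18*(-19 + 18)) + 1521 = (-101 + 2*18*(-1)) + 1521 = (-101 - 36) + 1521 = -137 + 1521 = 1384)
√(-11*(-81) + M) = √(-11*(-81) + 1384) = √(891 + 1384) = √2275 = 5*√91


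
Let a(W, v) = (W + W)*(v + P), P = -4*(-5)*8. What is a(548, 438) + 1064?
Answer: 656472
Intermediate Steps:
P = 160 (P = 20*8 = 160)
a(W, v) = 2*W*(160 + v) (a(W, v) = (W + W)*(v + 160) = (2*W)*(160 + v) = 2*W*(160 + v))
a(548, 438) + 1064 = 2*548*(160 + 438) + 1064 = 2*548*598 + 1064 = 655408 + 1064 = 656472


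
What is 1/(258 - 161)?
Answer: 1/97 ≈ 0.010309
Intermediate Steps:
1/(258 - 161) = 1/97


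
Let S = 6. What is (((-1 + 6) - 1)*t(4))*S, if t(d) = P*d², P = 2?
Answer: 768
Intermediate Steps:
t(d) = 2*d²
(((-1 + 6) - 1)*t(4))*S = (((-1 + 6) - 1)*(2*4²))*6 = ((5 - 1)*(2*16))*6 = (4*32)*6 = 128*6 = 768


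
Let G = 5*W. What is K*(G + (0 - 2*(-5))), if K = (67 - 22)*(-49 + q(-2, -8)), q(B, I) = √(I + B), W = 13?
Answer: -165375 + 3375*I*√10 ≈ -1.6538e+5 + 10673.0*I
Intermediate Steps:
q(B, I) = √(B + I)
G = 65 (G = 5*13 = 65)
K = -2205 + 45*I*√10 (K = (67 - 22)*(-49 + √(-2 - 8)) = 45*(-49 + √(-10)) = 45*(-49 + I*√10) = -2205 + 45*I*√10 ≈ -2205.0 + 142.3*I)
K*(G + (0 - 2*(-5))) = (-2205 + 45*I*√10)*(65 + (0 - 2*(-5))) = (-2205 + 45*I*√10)*(65 + (0 + 10)) = (-2205 + 45*I*√10)*(65 + 10) = (-2205 + 45*I*√10)*75 = -165375 + 3375*I*√10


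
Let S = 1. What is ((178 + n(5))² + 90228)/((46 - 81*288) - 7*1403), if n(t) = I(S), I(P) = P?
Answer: -17467/4729 ≈ -3.6936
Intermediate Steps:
n(t) = 1
((178 + n(5))² + 90228)/((46 - 81*288) - 7*1403) = ((178 + 1)² + 90228)/((46 - 81*288) - 7*1403) = (179² + 90228)/((46 - 23328) - 9821) = (32041 + 90228)/(-23282 - 9821) = 122269/(-33103) = 122269*(-1/33103) = -17467/4729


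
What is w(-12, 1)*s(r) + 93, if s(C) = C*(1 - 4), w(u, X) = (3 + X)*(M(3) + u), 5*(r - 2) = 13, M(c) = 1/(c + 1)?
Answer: 3708/5 ≈ 741.60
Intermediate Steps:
M(c) = 1/(1 + c)
r = 23/5 (r = 2 + (⅕)*13 = 2 + 13/5 = 23/5 ≈ 4.6000)
w(u, X) = (3 + X)*(¼ + u) (w(u, X) = (3 + X)*(1/(1 + 3) + u) = (3 + X)*(1/4 + u) = (3 + X)*(¼ + u))
s(C) = -3*C (s(C) = C*(-3) = -3*C)
w(-12, 1)*s(r) + 93 = (¾ + 3*(-12) + (¼)*1 + 1*(-12))*(-3*23/5) + 93 = (¾ - 36 + ¼ - 12)*(-69/5) + 93 = -47*(-69/5) + 93 = 3243/5 + 93 = 3708/5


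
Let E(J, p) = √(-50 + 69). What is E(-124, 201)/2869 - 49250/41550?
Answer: -985/831 + √19/2869 ≈ -1.1838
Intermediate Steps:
E(J, p) = √19
E(-124, 201)/2869 - 49250/41550 = √19/2869 - 49250/41550 = √19*(1/2869) - 49250*1/41550 = √19/2869 - 985/831 = -985/831 + √19/2869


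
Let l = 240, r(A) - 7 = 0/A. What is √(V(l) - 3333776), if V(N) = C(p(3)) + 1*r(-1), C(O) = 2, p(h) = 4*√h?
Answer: I*√3333767 ≈ 1825.9*I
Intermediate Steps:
r(A) = 7 (r(A) = 7 + 0/A = 7 + 0 = 7)
V(N) = 9 (V(N) = 2 + 1*7 = 2 + 7 = 9)
√(V(l) - 3333776) = √(9 - 3333776) = √(-3333767) = I*√3333767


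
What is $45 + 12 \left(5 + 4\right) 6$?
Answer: $693$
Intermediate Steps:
$45 + 12 \left(5 + 4\right) 6 = 45 + 12 \cdot 9 \cdot 6 = 45 + 12 \cdot 54 = 45 + 648 = 693$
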